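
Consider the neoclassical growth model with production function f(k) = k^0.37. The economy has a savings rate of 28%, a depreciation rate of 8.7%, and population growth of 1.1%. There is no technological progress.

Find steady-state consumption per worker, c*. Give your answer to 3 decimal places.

In steady state, investment equals break-even investment: s·k^α = (n + δ)·k.
Dividing both sides by k: k^(1−α) = s / (n + δ).
k^0.63 = 0.28 / (0.011 + 0.087) = 0.28 / 0.098 = 2.8571
k* = 2.8571^(1/0.63) ≈ 5.2929
y* = (k*)^α = 5.2929^0.37 ≈ 1.8525
c* = (1 − s)·y* = (1 − 0.28) × 1.8525 ≈ 1.3338

c* ≈ 1.334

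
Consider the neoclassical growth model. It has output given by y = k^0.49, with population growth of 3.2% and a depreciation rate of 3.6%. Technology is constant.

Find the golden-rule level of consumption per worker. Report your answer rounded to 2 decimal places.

c_gold ≈ 3.40

At the golden rule, f'(k) = n + δ, so α·k^(α−1) = n + δ and k_gold = (α/(n + δ))^(1/(1−α)).
k_gold = (0.49/0.068)^(1/0.51) = 7.2059^1.9608 ≈ 48.0568
c_gold = f(k_gold) − (n + δ)·k_gold = 6.6690 − 0.068×48.0568 ≈ 3.4011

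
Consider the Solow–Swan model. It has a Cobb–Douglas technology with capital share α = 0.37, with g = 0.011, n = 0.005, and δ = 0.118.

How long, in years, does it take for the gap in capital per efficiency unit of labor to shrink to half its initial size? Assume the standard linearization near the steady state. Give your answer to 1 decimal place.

Near the steady state the convergence rate is λ = (1 − α)(n + g + δ).
λ = (1 − 0.37) × 0.134 = 0.63 × 0.134 = 0.08442
Half-life = ln 2 / λ = 0.6931 / 0.08442 ≈ 8.21 years

about 8.2 years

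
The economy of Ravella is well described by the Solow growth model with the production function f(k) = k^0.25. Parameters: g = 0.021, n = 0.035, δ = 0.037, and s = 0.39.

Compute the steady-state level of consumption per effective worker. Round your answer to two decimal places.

Steady state requires s·f(k) = (n + g + δ)·k, i.e. s·k^α = (n + g + δ)·k.
Dividing both sides by k: k^(1−α) = s / (n + g + δ).
k^0.75 = 0.39 / (0.035 + 0.021 + 0.037) = 0.39 / 0.093 = 4.1935
k* = 4.1935^(1/0.75) ≈ 6.7624
y* = (k*)^α = 6.7624^0.25 ≈ 1.6126
c* = (1 − s)·y* = (1 − 0.39) × 1.6126 ≈ 0.9837

c* = 0.98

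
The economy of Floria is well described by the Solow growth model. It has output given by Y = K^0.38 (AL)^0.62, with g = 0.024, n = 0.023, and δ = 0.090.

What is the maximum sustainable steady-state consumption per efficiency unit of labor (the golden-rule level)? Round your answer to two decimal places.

At the golden rule, f'(k) = n + g + δ, so α·k^(α−1) = n + g + δ and k_gold = (α/(n + g + δ))^(1/(1−α)).
k_gold = (0.38/0.137)^(1/0.62) = 2.7737^1.6129 ≈ 5.1834
c_gold = f(k_gold) − (n + g + δ)·k_gold = 1.8688 − 0.137×5.1834 ≈ 1.1587

c_gold ≈ 1.16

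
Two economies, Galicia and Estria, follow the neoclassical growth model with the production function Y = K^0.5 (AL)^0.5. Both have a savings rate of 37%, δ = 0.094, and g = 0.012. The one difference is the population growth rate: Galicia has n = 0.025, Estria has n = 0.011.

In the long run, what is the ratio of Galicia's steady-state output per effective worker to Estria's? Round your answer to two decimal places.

Steady-state y* = [s/(n + g + δ)]^(α/(1−α)), so the ratio is [ (s_G/(n + g + δ)_G) / (s_E/(n + g + δ)_E) ]^1.
s_G/(n + g + δ)_G = 0.37/0.131 = 2.8244; s_E/(n + g + δ)_E = 0.37/0.117 = 3.1624.
Ratio = (2.8244/3.1624)^1 = 0.8931^1 ≈ 0.8931

y*_G / y*_E ≈ 0.89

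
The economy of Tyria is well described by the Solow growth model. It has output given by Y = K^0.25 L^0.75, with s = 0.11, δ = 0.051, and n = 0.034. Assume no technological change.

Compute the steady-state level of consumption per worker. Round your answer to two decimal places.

c* ≈ 0.97

In steady state, investment equals break-even investment: s·k^α = (n + δ)·k.
Dividing both sides by k: k^(1−α) = s / (n + δ).
k^0.75 = 0.11 / (0.034 + 0.051) = 0.11 / 0.085 = 1.2941
k* = 1.2941^(1/0.75) ≈ 1.4102
y* = (k*)^α = 1.4102^0.25 ≈ 1.0897
c* = (1 − s)·y* = (1 − 0.11) × 1.0897 ≈ 0.9698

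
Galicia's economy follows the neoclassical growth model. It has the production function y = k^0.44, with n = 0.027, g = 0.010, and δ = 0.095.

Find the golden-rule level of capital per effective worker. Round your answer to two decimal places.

The golden rule sets f'(k) = n + g + δ, i.e. α·k^(α−1) = n + g + δ.
So k^(1−α) = α / (n + g + δ) = 0.44 / 0.132 = 3.3333.
k_gold = 3.3333^(1/0.56) ≈ 8.5843

k_gold ≈ 8.58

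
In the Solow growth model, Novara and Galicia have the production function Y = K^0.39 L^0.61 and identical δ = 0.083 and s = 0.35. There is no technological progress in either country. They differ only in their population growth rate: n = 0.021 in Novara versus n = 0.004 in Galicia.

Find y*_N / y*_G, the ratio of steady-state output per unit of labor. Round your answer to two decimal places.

y*_N / y*_G ≈ 0.89

Steady-state y* = [s/(n + δ)]^(α/(1−α)), so the ratio is [ (s_N/(n + δ)_N) / (s_G/(n + δ)_G) ]^0.6393.
s_N/(n + δ)_N = 0.35/0.104 = 3.3654; s_G/(n + δ)_G = 0.35/0.087 = 4.0230.
Ratio = (3.3654/4.0230)^0.6393 = 0.8365^0.6393 ≈ 0.8921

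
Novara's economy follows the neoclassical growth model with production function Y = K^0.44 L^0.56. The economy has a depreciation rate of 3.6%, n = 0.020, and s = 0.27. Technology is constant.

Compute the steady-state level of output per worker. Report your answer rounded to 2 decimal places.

Steady state requires s·f(k) = (n + δ)·k, i.e. s·k^α = (n + δ)·k.
Dividing both sides by k: k^(1−α) = s / (n + δ).
k^0.56 = 0.27 / (0.020 + 0.036) = 0.27 / 0.056 = 4.8214
k* = 4.8214^(1/0.56) ≈ 16.5940
y* = (k*)^α = 16.5940^0.44 ≈ 3.4417

y* ≈ 3.44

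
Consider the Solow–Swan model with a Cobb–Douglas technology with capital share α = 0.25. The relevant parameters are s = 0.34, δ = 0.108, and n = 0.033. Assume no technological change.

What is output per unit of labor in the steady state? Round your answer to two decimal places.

y* ≈ 1.34

At the steady state, Δk = 0, so s·k^α = (n + δ)·k.
Rearranging, k^(1−α) = s / (n + δ).
k^0.75 = 0.34 / (0.033 + 0.108) = 0.34 / 0.141 = 2.4113
k* = 2.4113^(1/0.75) ≈ 3.2335
y* = (k*)^α = 3.2335^0.25 ≈ 1.3410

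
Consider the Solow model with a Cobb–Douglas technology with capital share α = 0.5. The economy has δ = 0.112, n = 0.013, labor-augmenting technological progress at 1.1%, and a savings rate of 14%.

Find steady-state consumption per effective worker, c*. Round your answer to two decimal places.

c* = 0.89

In steady state, investment equals break-even investment: s·k^α = (n + g + δ)·k.
Rearranging, k^(1−α) = s / (n + g + δ).
k^0.5 = 0.14 / (0.013 + 0.011 + 0.112) = 0.14 / 0.136 = 1.0294
k* = 1.0294^(1/0.5) ≈ 1.0597
y* = (k*)^α = 1.0597^0.5 ≈ 1.0294
c* = (1 − s)·y* = (1 − 0.14) × 1.0294 ≈ 0.8853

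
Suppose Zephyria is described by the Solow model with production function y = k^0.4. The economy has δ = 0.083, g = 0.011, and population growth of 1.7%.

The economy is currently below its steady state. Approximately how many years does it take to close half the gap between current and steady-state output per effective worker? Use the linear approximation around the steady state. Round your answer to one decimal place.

Near the steady state the convergence rate is λ = (1 − α)(n + g + δ).
λ = (1 − 0.4) × 0.111 = 0.6 × 0.111 = 0.0666
Half-life = ln 2 / λ = 0.6931 / 0.0666 ≈ 10.41 years

half-life ≈ 10.4 years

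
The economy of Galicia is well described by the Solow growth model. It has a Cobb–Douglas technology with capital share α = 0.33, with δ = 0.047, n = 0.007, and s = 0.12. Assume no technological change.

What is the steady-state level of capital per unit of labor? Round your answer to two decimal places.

k* = 3.29

In steady state, investment equals break-even investment: s·k^α = (n + δ)·k.
Rearranging, k^(1−α) = s / (n + δ).
k^0.67 = 0.12 / (0.007 + 0.047) = 0.12 / 0.054 = 2.2222
k* = 2.2222^(1/0.67) ≈ 3.2930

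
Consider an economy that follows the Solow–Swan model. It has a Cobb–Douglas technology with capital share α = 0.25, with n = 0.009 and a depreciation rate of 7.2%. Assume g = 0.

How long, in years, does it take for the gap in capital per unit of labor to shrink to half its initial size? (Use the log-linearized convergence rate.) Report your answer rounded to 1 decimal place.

Near the steady state the convergence rate is λ = (1 − α)(n + δ).
λ = (1 − 0.25) × 0.081 = 0.75 × 0.081 = 0.06075
Half-life = ln 2 / λ = 0.6931 / 0.06075 ≈ 11.41 years

about 11.4 years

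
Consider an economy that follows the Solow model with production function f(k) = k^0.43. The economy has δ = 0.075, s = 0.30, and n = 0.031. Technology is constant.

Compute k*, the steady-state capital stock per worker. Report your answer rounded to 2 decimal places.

In steady state, investment equals break-even investment: s·k^α = (n + δ)·k.
Rearranging, k^(1−α) = s / (n + δ).
k^0.57 = 0.30 / (0.031 + 0.075) = 0.30 / 0.106 = 2.8302
k* = 2.8302^(1/0.57) ≈ 6.2039

k* = 6.20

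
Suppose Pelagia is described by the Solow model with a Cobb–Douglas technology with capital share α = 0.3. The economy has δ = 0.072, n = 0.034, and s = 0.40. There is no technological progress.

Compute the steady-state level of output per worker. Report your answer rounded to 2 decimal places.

y* = 1.77

Steady state requires s·f(k) = (n + δ)·k, i.e. s·k^α = (n + δ)·k.
Dividing both sides by k: k^(1−α) = s / (n + δ).
k^0.7 = 0.40 / (0.034 + 0.072) = 0.40 / 0.106 = 3.7736
k* = 3.7736^(1/0.7) ≈ 6.6671
y* = (k*)^α = 6.6671^0.3 ≈ 1.7668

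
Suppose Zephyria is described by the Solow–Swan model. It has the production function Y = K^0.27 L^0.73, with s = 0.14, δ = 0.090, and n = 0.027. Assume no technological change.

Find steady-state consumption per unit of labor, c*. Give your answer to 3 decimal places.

In steady state, investment equals break-even investment: s·k^α = (n + δ)·k.
Rearranging, k^(1−α) = s / (n + δ).
k^0.73 = 0.14 / (0.027 + 0.090) = 0.14 / 0.117 = 1.1966
k* = 1.1966^(1/0.73) ≈ 1.2787
y* = (k*)^α = 1.2787^0.27 ≈ 1.0686
c* = (1 − s)·y* = (1 − 0.14) × 1.0686 ≈ 0.9190

c* ≈ 0.919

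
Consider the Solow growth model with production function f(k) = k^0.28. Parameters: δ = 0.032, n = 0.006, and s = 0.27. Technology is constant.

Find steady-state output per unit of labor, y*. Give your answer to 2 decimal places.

In steady state, investment equals break-even investment: s·k^α = (n + δ)·k.
Rearranging, k^(1−α) = s / (n + δ).
k^0.72 = 0.27 / (0.006 + 0.032) = 0.27 / 0.038 = 7.1053
k* = 7.1053^(1/0.72) ≈ 15.2319
y* = (k*)^α = 15.2319^0.28 ≈ 2.1437

y* = 2.14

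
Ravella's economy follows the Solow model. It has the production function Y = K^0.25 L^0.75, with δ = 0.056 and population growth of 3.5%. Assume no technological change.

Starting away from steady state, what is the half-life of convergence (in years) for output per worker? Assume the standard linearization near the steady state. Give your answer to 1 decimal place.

about 10.2 years

Near the steady state the convergence rate is λ = (1 − α)(n + δ).
λ = (1 − 0.25) × 0.091 = 0.75 × 0.091 = 0.06825
Half-life = ln 2 / λ = 0.6931 / 0.06825 ≈ 10.16 years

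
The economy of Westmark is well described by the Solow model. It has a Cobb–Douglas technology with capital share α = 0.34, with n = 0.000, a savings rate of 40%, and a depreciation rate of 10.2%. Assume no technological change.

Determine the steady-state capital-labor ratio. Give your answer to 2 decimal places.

k* ≈ 7.93

At the steady state, Δk = 0, so s·k^α = (n + δ)·k.
Dividing both sides by k: k^(1−α) = s / (n + δ).
k^0.66 = 0.40 / (0.000 + 0.102) = 0.40 / 0.102 = 3.9216
k* = 3.9216^(1/0.66) ≈ 7.9284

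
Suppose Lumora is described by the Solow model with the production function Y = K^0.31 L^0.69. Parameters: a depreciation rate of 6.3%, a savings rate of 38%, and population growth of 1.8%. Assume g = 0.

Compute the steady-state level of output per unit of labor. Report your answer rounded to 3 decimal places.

Steady state requires s·f(k) = (n + δ)·k, i.e. s·k^α = (n + δ)·k.
Dividing both sides by k: k^(1−α) = s / (n + δ).
k^0.69 = 0.38 / (0.018 + 0.063) = 0.38 / 0.081 = 4.6914
k* = 4.6914^(1/0.69) ≈ 9.3951
y* = (k*)^α = 9.3951^0.31 ≈ 2.0026

y* ≈ 2.003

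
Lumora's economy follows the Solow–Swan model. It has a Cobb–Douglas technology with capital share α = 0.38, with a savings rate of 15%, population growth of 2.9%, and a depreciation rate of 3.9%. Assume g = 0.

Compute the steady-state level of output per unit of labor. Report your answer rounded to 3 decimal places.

y* ≈ 1.624

At the steady state, Δk = 0, so s·k^α = (n + δ)·k.
Rearranging, k^(1−α) = s / (n + δ).
k^0.62 = 0.15 / (0.029 + 0.039) = 0.15 / 0.068 = 2.2059
k* = 2.2059^(1/0.62) ≈ 3.5824
y* = (k*)^α = 3.5824^0.38 ≈ 1.6240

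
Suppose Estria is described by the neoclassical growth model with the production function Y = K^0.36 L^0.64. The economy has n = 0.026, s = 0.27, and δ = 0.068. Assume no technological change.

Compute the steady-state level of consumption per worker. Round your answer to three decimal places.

c* = 1.322

Steady state requires s·f(k) = (n + δ)·k, i.e. s·k^α = (n + δ)·k.
Dividing both sides by k: k^(1−α) = s / (n + δ).
k^0.64 = 0.27 / (0.026 + 0.068) = 0.27 / 0.094 = 2.8723
k* = 2.8723^(1/0.64) ≈ 5.1998
y* = (k*)^α = 5.1998^0.36 ≈ 1.8103
c* = (1 − s)·y* = (1 − 0.27) × 1.8103 ≈ 1.3215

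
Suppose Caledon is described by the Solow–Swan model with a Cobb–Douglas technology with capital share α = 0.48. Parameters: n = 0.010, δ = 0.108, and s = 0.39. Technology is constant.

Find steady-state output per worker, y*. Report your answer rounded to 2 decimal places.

In steady state, investment equals break-even investment: s·k^α = (n + δ)·k.
Rearranging, k^(1−α) = s / (n + δ).
k^0.52 = 0.39 / (0.010 + 0.108) = 0.39 / 0.118 = 3.3051
k* = 3.3051^(1/0.52) ≈ 9.9640
y* = (k*)^α = 9.9640^0.48 ≈ 3.0147

y* = 3.01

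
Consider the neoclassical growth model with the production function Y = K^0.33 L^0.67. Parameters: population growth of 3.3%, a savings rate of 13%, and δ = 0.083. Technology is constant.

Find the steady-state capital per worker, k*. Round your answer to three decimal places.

k* = 1.185

At the steady state, Δk = 0, so s·k^α = (n + δ)·k.
Rearranging, k^(1−α) = s / (n + δ).
k^0.67 = 0.13 / (0.033 + 0.083) = 0.13 / 0.116 = 1.1207
k* = 1.1207^(1/0.67) ≈ 1.1854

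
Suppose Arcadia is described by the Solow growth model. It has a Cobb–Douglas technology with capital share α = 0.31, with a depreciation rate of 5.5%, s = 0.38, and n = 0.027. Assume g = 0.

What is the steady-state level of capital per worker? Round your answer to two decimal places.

k* = 9.23

At the steady state, Δk = 0, so s·k^α = (n + δ)·k.
Rearranging, k^(1−α) = s / (n + δ).
k^0.69 = 0.38 / (0.027 + 0.055) = 0.38 / 0.082 = 4.6341
k* = 4.6341^(1/0.69) ≈ 9.2293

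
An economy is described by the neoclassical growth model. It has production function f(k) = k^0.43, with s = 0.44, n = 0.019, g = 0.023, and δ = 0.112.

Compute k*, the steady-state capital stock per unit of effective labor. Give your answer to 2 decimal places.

k* ≈ 6.31

At the steady state, Δk = 0, so s·k^α = (n + g + δ)·k.
Dividing both sides by k: k^(1−α) = s / (n + g + δ).
k^0.57 = 0.44 / (0.019 + 0.023 + 0.112) = 0.44 / 0.154 = 2.8571
k* = 2.8571^(1/0.57) ≈ 6.3077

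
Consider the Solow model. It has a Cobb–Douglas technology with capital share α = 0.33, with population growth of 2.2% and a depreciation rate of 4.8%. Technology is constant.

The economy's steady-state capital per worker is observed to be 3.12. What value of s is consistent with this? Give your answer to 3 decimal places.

In steady state, investment equals break-even investment: s·k^α = (n + δ)·k.
So s / (n + δ) = (k*)^(1−α) = 3.12^0.67 = 2.1433.
Therefore s = 2.1433 × (n + δ) = 2.1433 × 0.070 = 0.1500.

s ≈ 0.150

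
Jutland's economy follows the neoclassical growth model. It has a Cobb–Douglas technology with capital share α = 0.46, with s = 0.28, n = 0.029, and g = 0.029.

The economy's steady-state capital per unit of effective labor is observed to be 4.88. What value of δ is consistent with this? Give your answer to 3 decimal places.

Steady state requires s·f(k) = (n + g + δ)·k, i.e. s·k^α = (n + g + δ)·k.
So s / (n + g + δ) = (k*)^(1−α) = 4.88^0.54 = 2.3537.
Therefore n + g + δ = s / 2.3537 = 0.28 / 2.3537 = 0.1190, so δ = 0.1190 − 0.058 = 0.0610.

δ ≈ 0.061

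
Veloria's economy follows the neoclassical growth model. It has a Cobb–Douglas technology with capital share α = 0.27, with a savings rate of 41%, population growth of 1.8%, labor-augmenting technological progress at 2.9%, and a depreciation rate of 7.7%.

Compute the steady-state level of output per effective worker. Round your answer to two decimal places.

y* = 1.56

At the steady state, Δk = 0, so s·k^α = (n + g + δ)·k.
Dividing both sides by k: k^(1−α) = s / (n + g + δ).
k^0.73 = 0.41 / (0.018 + 0.029 + 0.077) = 0.41 / 0.124 = 3.3065
k* = 3.3065^(1/0.73) ≈ 5.1459
y* = (k*)^α = 5.1459^0.27 ≈ 1.5563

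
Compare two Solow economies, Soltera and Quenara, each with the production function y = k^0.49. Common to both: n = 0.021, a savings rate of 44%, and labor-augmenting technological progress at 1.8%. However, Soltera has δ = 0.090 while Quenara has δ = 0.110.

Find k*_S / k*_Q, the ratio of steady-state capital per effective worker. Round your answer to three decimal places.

Steady-state k* = [s/(n + g + δ)]^(1/(1−α)), so the ratio is [ (s_S/(n + g + δ)_S) / (s_Q/(n + g + δ)_Q) ]^1.9608.
s_S/(n + g + δ)_S = 0.44/0.129 = 3.4109; s_Q/(n + g + δ)_Q = 0.44/0.149 = 2.9530.
Ratio = (3.4109/2.9530)^1.9608 = 1.1551^1.9608 ≈ 1.3267

k*_S / k*_Q ≈ 1.327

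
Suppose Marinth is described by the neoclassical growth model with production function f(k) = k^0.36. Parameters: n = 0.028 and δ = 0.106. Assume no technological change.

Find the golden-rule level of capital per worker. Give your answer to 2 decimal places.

k_gold ≈ 4.68

The golden rule sets f'(k) = n + δ, i.e. α·k^(α−1) = n + δ.
So k^(1−α) = α / (n + δ) = 0.36 / 0.134 = 2.6866.
k_gold = 2.6866^(1/0.64) ≈ 4.6841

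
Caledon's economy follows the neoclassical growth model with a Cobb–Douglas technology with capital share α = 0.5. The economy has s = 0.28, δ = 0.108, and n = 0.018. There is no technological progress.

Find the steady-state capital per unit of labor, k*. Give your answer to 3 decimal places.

k* = 4.938

At the steady state, Δk = 0, so s·k^α = (n + δ)·k.
Rearranging, k^(1−α) = s / (n + δ).
k^0.5 = 0.28 / (0.018 + 0.108) = 0.28 / 0.126 = 2.2222
k* = 2.2222^(1/0.5) ≈ 4.9382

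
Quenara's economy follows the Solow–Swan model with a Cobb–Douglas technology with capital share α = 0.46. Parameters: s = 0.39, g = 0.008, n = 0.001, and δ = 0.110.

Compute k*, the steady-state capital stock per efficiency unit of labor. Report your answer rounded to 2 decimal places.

In steady state, investment equals break-even investment: s·k^α = (n + g + δ)·k.
Rearranging, k^(1−α) = s / (n + g + δ).
k^0.54 = 0.39 / (0.001 + 0.008 + 0.110) = 0.39 / 0.119 = 3.2773
k* = 3.2773^(1/0.54) ≈ 9.0086

k* = 9.01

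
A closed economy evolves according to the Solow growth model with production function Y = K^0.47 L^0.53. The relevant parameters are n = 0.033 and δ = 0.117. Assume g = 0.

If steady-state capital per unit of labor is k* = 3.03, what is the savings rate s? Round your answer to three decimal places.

s ≈ 0.270

At the steady state, Δk = 0, so s·k^α = (n + δ)·k.
So s / (n + δ) = (k*)^(1−α) = 3.03^0.53 = 1.7996.
Therefore s = 1.7996 × (n + δ) = 1.7996 × 0.150 = 0.2699.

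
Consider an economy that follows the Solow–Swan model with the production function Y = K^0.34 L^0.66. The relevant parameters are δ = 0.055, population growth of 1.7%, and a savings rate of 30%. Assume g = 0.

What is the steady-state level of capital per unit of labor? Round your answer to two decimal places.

k* ≈ 8.69

At the steady state, Δk = 0, so s·k^α = (n + δ)·k.
Rearranging, k^(1−α) = s / (n + δ).
k^0.66 = 0.30 / (0.017 + 0.055) = 0.30 / 0.072 = 4.1667
k* = 4.1667^(1/0.66) ≈ 8.6912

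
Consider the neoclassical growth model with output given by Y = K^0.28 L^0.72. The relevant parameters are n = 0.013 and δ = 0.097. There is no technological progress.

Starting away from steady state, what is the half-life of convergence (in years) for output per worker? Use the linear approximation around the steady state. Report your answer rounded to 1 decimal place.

Near the steady state the convergence rate is λ = (1 − α)(n + δ).
λ = (1 − 0.28) × 0.110 = 0.72 × 0.110 = 0.0792
Half-life = ln 2 / λ = 0.6931 / 0.0792 ≈ 8.75 years

about 8.8 years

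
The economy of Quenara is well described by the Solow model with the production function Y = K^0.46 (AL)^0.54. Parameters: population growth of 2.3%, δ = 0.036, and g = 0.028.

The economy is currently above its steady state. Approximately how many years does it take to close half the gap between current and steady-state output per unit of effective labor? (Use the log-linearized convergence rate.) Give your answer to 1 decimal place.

Near the steady state the convergence rate is λ = (1 − α)(n + g + δ).
λ = (1 − 0.46) × 0.087 = 0.54 × 0.087 = 0.04698
Half-life = ln 2 / λ = 0.6931 / 0.04698 ≈ 14.75 years

t_½ ≈ 14.8 years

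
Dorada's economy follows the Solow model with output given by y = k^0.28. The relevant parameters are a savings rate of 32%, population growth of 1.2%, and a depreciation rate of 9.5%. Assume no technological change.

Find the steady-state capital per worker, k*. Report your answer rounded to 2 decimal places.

At the steady state, Δk = 0, so s·k^α = (n + δ)·k.
Rearranging, k^(1−α) = s / (n + δ).
k^0.72 = 0.32 / (0.012 + 0.095) = 0.32 / 0.107 = 2.9907
k* = 2.9907^(1/0.72) ≈ 4.5793

k* = 4.58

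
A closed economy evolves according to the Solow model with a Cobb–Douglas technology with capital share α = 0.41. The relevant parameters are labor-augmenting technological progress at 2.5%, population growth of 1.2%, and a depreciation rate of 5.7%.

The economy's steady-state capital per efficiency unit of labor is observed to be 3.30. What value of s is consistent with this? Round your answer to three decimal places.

At the steady state, Δk = 0, so s·k^α = (n + g + δ)·k.
So s / (n + g + δ) = (k*)^(1−α) = 3.30^0.59 = 2.0227.
Therefore s = 2.0227 × (n + g + δ) = 2.0227 × 0.094 = 0.1901.

s ≈ 0.190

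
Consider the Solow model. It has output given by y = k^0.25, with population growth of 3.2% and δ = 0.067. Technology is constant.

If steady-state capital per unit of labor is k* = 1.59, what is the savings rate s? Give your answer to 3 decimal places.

s ≈ 0.140

In steady state, investment equals break-even investment: s·k^α = (n + δ)·k.
So s / (n + δ) = (k*)^(1−α) = 1.59^0.75 = 1.4159.
Therefore s = 1.4159 × (n + δ) = 1.4159 × 0.099 = 0.1402.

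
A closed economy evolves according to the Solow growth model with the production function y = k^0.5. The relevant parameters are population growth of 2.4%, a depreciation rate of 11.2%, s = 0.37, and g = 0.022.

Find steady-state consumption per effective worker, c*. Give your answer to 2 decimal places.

c* = 1.48

In steady state, investment equals break-even investment: s·k^α = (n + g + δ)·k.
Rearranging, k^(1−α) = s / (n + g + δ).
k^0.5 = 0.37 / (0.024 + 0.022 + 0.112) = 0.37 / 0.158 = 2.3418
k* = 2.3418^(1/0.5) ≈ 5.4840
y* = (k*)^α = 5.4840^0.5 ≈ 2.3418
c* = (1 − s)·y* = (1 − 0.37) × 2.3418 ≈ 1.4753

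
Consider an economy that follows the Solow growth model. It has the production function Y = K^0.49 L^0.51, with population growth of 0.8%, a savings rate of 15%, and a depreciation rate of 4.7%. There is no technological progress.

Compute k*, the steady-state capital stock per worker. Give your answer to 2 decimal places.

In steady state, investment equals break-even investment: s·k^α = (n + δ)·k.
Rearranging, k^(1−α) = s / (n + δ).
k^0.51 = 0.15 / (0.008 + 0.047) = 0.15 / 0.055 = 2.7273
k* = 2.7273^(1/0.51) ≈ 7.1512

k* = 7.15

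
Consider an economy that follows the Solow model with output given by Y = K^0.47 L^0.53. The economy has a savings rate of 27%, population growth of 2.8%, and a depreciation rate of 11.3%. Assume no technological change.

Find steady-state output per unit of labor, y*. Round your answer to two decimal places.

In steady state, investment equals break-even investment: s·k^α = (n + δ)·k.
Rearranging, k^(1−α) = s / (n + δ).
k^0.53 = 0.27 / (0.028 + 0.113) = 0.27 / 0.141 = 1.9149
k* = 1.9149^(1/0.53) ≈ 3.4068
y* = (k*)^α = 3.4068^0.47 ≈ 1.7791

y* ≈ 1.78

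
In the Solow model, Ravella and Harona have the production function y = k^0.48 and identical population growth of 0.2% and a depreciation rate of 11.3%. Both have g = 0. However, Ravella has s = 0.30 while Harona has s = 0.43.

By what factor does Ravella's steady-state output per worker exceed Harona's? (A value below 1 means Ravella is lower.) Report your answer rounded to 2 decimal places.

Steady-state y* = [s/(n + δ)]^(α/(1−α)), so the ratio is [ (s_R/(n + δ)_R) / (s_H/(n + δ)_H) ]^0.9231.
s_R/(n + δ)_R = 0.30/0.115 = 2.6087; s_H/(n + δ)_H = 0.43/0.115 = 3.7391.
Ratio = (2.6087/3.7391)^0.9231 = 0.6977^0.9231 ≈ 0.7173

y*_R / y*_H ≈ 0.72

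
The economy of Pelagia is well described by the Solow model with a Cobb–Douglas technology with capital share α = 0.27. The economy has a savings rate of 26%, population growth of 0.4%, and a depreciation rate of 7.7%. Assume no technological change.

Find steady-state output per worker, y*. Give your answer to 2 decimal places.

At the steady state, Δk = 0, so s·k^α = (n + δ)·k.
Rearranging, k^(1−α) = s / (n + δ).
k^0.73 = 0.26 / (0.004 + 0.077) = 0.26 / 0.081 = 3.2099
k* = 3.2099^(1/0.73) ≈ 4.9411
y* = (k*)^α = 4.9411^0.27 ≈ 1.5393

y* = 1.54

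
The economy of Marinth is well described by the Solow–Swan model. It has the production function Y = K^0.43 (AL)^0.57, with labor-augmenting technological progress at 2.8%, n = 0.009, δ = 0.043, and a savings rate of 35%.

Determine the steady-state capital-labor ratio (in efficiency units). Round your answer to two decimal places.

In steady state, investment equals break-even investment: s·k^α = (n + g + δ)·k.
Rearranging, k^(1−α) = s / (n + g + δ).
k^0.57 = 0.35 / (0.009 + 0.028 + 0.043) = 0.35 / 0.080 = 4.3750
k* = 4.3750^(1/0.57) ≈ 13.3206

k* ≈ 13.32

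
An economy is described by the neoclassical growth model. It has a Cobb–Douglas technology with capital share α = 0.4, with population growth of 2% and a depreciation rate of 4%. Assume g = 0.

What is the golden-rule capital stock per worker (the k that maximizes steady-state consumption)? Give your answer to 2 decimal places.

k_gold ≈ 23.61

The golden rule sets f'(k) = n + δ, i.e. α·k^(α−1) = n + δ.
So k^(1−α) = α / (n + δ) = 0.4 / 0.060 = 6.6667.
k_gold = 6.6667^(1/0.6) ≈ 23.6148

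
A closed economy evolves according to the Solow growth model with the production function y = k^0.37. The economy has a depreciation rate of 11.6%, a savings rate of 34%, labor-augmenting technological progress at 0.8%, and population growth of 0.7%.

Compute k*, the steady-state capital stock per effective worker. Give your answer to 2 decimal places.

At the steady state, Δk = 0, so s·k^α = (n + g + δ)·k.
Rearranging, k^(1−α) = s / (n + g + δ).
k^0.63 = 0.34 / (0.007 + 0.008 + 0.116) = 0.34 / 0.131 = 2.5954
k* = 2.5954^(1/0.63) ≈ 4.5443

k* = 4.54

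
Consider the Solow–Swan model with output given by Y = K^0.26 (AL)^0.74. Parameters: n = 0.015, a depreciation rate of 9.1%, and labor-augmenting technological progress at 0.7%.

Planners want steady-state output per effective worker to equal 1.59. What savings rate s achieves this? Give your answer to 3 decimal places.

s ≈ 0.423

In steady state, investment equals break-even investment: s·k^α = (n + g + δ)·k.
Since y* = [s/(n + g + δ)]^(α/(1−α)), we have s/(n + g + δ) = (y*)^((1−α)/α) = 1.59^2.8462 = 3.7430.
Therefore s = 3.7430 × (n + g + δ) = 3.7430 × 0.113 = 0.4230.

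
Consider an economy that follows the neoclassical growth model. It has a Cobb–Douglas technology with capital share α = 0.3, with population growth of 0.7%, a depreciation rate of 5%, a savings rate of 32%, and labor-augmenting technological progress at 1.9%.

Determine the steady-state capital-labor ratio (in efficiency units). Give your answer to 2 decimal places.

At the steady state, Δk = 0, so s·k^α = (n + g + δ)·k.
Dividing both sides by k: k^(1−α) = s / (n + g + δ).
k^0.7 = 0.32 / (0.007 + 0.019 + 0.050) = 0.32 / 0.076 = 4.2105
k* = 4.2105^(1/0.7) ≈ 7.7966

k* ≈ 7.80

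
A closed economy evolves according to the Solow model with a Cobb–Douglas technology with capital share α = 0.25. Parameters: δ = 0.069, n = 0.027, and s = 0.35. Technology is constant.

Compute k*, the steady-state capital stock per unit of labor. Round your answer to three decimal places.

k* = 5.611

At the steady state, Δk = 0, so s·k^α = (n + δ)·k.
Dividing both sides by k: k^(1−α) = s / (n + δ).
k^0.75 = 0.35 / (0.027 + 0.069) = 0.35 / 0.096 = 3.6458
k* = 3.6458^(1/0.75) ≈ 5.6112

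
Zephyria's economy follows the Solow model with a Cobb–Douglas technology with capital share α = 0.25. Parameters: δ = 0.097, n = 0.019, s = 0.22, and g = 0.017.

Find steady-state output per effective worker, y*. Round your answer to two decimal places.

y* ≈ 1.18

Steady state requires s·f(k) = (n + g + δ)·k, i.e. s·k^α = (n + g + δ)·k.
Rearranging, k^(1−α) = s / (n + g + δ).
k^0.75 = 0.22 / (0.019 + 0.017 + 0.097) = 0.22 / 0.133 = 1.6541
k* = 1.6541^(1/0.75) ≈ 1.9562
y* = (k*)^α = 1.9562^0.25 ≈ 1.1826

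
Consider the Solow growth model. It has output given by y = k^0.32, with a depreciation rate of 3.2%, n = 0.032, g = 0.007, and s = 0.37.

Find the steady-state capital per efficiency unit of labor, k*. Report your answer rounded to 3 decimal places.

Steady state requires s·f(k) = (n + g + δ)·k, i.e. s·k^α = (n + g + δ)·k.
Rearranging, k^(1−α) = s / (n + g + δ).
k^0.68 = 0.37 / (0.032 + 0.007 + 0.032) = 0.37 / 0.071 = 5.2113
k* = 5.2113^(1/0.68) ≈ 11.3327

k* ≈ 11.333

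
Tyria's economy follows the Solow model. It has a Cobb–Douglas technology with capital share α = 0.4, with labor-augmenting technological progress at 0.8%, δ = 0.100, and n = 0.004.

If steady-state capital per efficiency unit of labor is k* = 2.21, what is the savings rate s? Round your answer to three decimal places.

Steady state requires s·f(k) = (n + g + δ)·k, i.e. s·k^α = (n + g + δ)·k.
So s / (n + g + δ) = (k*)^(1−α) = 2.21^0.6 = 1.6093.
Therefore s = 1.6093 × (n + g + δ) = 1.6093 × 0.112 = 0.1802.

s ≈ 0.180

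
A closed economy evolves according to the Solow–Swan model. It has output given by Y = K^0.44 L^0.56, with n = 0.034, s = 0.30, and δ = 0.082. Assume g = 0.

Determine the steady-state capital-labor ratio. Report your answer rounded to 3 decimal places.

k* = 5.456

Steady state requires s·f(k) = (n + δ)·k, i.e. s·k^α = (n + δ)·k.
Dividing both sides by k: k^(1−α) = s / (n + δ).
k^0.56 = 0.30 / (0.034 + 0.082) = 0.30 / 0.116 = 2.5862
k* = 2.5862^(1/0.56) ≈ 5.4563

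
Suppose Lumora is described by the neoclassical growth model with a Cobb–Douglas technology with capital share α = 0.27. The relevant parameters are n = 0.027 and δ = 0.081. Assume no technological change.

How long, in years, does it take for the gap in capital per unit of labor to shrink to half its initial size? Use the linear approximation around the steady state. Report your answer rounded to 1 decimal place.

about 8.8 years

Near the steady state the convergence rate is λ = (1 − α)(n + δ).
λ = (1 − 0.27) × 0.108 = 0.73 × 0.108 = 0.07884
Half-life = ln 2 / λ = 0.6931 / 0.07884 ≈ 8.79 years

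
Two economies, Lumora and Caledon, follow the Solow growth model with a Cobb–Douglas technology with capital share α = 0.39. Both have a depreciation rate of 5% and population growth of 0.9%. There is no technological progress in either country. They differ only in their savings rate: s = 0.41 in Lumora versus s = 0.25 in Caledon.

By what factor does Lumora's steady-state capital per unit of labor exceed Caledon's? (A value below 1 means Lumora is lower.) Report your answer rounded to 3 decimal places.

Steady-state k* = [s/(n + δ)]^(1/(1−α)), so the ratio is [ (s_L/(n + δ)_L) / (s_C/(n + δ)_C) ]^1.6393.
s_L/(n + δ)_L = 0.41/0.059 = 6.9492; s_C/(n + δ)_C = 0.25/0.059 = 4.2373.
Ratio = (6.9492/4.2373)^1.6393 = 1.6400^1.6393 ≈ 2.2501

k*_L / k*_C ≈ 2.250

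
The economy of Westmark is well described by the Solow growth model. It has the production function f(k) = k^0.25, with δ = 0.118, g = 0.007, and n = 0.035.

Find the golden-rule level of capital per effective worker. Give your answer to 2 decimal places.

k_gold ≈ 1.81

The golden rule sets f'(k) = n + g + δ, i.e. α·k^(α−1) = n + g + δ.
So k^(1−α) = α / (n + g + δ) = 0.25 / 0.160 = 1.5625.
k_gold = 1.5625^(1/0.75) ≈ 1.8131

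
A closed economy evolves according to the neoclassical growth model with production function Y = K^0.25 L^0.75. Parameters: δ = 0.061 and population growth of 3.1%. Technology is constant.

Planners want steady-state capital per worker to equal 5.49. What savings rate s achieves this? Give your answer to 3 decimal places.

s ≈ 0.330

In steady state, investment equals break-even investment: s·k^α = (n + δ)·k.
So s / (n + δ) = (k*)^(1−α) = 5.49^0.75 = 3.5866.
Therefore s = 3.5866 × (n + δ) = 3.5866 × 0.092 = 0.3300.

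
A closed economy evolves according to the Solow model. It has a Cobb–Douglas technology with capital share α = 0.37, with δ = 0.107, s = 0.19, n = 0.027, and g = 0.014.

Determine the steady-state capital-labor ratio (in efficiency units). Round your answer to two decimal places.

Steady state requires s·f(k) = (n + g + δ)·k, i.e. s·k^α = (n + g + δ)·k.
Dividing both sides by k: k^(1−α) = s / (n + g + δ).
k^0.63 = 0.19 / (0.027 + 0.014 + 0.107) = 0.19 / 0.148 = 1.2838
k* = 1.2838^(1/0.63) ≈ 1.4867

k* = 1.49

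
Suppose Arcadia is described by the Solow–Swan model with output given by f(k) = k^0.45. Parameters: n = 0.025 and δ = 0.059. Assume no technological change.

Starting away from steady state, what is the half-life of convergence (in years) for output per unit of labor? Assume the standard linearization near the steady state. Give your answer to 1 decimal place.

Near the steady state the convergence rate is λ = (1 − α)(n + δ).
λ = (1 − 0.45) × 0.084 = 0.55 × 0.084 = 0.0462
Half-life = ln 2 / λ = 0.6931 / 0.0462 ≈ 15.00 years

t_½ ≈ 15.0 years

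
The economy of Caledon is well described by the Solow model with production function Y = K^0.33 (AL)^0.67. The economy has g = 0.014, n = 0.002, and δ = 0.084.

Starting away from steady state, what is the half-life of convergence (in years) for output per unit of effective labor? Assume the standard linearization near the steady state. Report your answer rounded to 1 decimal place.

Near the steady state the convergence rate is λ = (1 − α)(n + g + δ).
λ = (1 − 0.33) × 0.100 = 0.67 × 0.100 = 0.0670
Half-life = ln 2 / λ = 0.6931 / 0.0670 ≈ 10.34 years

about 10.3 years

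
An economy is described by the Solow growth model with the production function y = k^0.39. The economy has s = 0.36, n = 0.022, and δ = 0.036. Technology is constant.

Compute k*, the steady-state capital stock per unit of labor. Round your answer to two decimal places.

Steady state requires s·f(k) = (n + δ)·k, i.e. s·k^α = (n + δ)·k.
Rearranging, k^(1−α) = s / (n + δ).
k^0.61 = 0.36 / (0.022 + 0.036) = 0.36 / 0.058 = 6.2069
k* = 6.2069^(1/0.61) ≈ 19.9432

k* = 19.94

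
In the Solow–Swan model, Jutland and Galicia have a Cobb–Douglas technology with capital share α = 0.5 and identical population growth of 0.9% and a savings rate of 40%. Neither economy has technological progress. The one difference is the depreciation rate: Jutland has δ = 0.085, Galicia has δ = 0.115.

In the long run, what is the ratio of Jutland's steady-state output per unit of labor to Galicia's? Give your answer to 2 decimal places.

Steady-state y* = [s/(n + δ)]^(α/(1−α)), so the ratio is [ (s_J/(n + δ)_J) / (s_G/(n + δ)_G) ]^1.
s_J/(n + δ)_J = 0.40/0.094 = 4.2553; s_G/(n + δ)_G = 0.40/0.124 = 3.2258.
Ratio = (4.2553/3.2258)^1 = 1.3191^1 ≈ 1.3191

y*_J / y*_G ≈ 1.32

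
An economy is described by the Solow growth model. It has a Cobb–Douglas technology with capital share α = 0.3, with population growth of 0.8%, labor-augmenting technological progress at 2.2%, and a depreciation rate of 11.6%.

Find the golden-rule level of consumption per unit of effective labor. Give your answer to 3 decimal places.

At the golden rule, f'(k) = n + g + δ, so α·k^(α−1) = n + g + δ and k_gold = (α/(n + g + δ))^(1/(1−α)).
k_gold = (0.3/0.146)^(1/0.7) = 2.0548^1.4286 ≈ 2.7978
c_gold = f(k_gold) − (n + g + δ)·k_gold = 1.3616 − 0.146×2.7978 ≈ 0.9531

c_gold ≈ 0.953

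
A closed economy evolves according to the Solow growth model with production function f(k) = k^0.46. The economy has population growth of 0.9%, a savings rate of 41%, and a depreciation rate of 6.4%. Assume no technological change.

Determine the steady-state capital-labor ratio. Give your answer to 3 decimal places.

Steady state requires s·f(k) = (n + δ)·k, i.e. s·k^α = (n + δ)·k.
Dividing both sides by k: k^(1−α) = s / (n + δ).
k^0.54 = 0.41 / (0.009 + 0.064) = 0.41 / 0.073 = 5.6164
k* = 5.6164^(1/0.54) ≈ 24.4278

k* ≈ 24.428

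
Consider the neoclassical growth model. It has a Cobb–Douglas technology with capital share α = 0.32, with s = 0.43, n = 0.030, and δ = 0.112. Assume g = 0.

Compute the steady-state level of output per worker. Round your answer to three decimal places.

In steady state, investment equals break-even investment: s·k^α = (n + δ)·k.
Rearranging, k^(1−α) = s / (n + δ).
k^0.68 = 0.43 / (0.030 + 0.112) = 0.43 / 0.142 = 3.0282
k* = 3.0282^(1/0.68) ≈ 5.1006
y* = (k*)^α = 5.1006^0.32 ≈ 1.6844

y* = 1.684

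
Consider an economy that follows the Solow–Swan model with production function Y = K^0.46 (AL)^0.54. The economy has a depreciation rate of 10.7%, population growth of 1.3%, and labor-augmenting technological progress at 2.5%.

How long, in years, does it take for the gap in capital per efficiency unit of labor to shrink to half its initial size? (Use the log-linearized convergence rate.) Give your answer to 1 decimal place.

Near the steady state the convergence rate is λ = (1 − α)(n + g + δ).
λ = (1 − 0.46) × 0.145 = 0.54 × 0.145 = 0.0783
Half-life = ln 2 / λ = 0.6931 / 0.0783 ≈ 8.85 years

about 8.9 years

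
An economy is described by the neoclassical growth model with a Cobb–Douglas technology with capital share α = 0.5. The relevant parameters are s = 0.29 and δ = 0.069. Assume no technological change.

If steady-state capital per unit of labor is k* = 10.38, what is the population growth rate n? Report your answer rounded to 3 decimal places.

At the steady state, Δk = 0, so s·k^α = (n + δ)·k.
So s / (n + δ) = (k*)^(1−α) = 10.38^0.5 = 3.2218.
Therefore n + δ = s / 3.2218 = 0.29 / 3.2218 = 0.0900, so n = 0.0900 − 0.069 = 0.0210.

n ≈ 0.021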